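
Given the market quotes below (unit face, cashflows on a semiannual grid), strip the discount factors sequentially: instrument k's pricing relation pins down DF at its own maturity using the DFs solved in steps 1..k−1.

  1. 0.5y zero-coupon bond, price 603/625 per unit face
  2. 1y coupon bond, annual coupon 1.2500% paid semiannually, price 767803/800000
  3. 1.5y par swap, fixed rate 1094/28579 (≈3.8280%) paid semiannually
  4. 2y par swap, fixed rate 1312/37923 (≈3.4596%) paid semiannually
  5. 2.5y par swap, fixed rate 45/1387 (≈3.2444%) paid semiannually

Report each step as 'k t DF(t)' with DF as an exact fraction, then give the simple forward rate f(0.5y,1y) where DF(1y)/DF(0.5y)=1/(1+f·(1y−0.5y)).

step 1 [0.5y] zero: DF = P = 603/625 ≈ 0.964800
step 2 [1y] bond c/2=1/160: DF=(767803/800000 − 1/160·(0.964800))/(1+1/160) = 4739/5000 ≈ 0.947800
step 3 [1.5y] swap r/2=547/28579: DF=(1 − 547/28579·(0.964800+0.947800))/(1+547/28579) = 9453/10000 ≈ 0.945300
step 4 [2y] swap r/2=656/37923: DF=(1 − 656/37923·(0.964800+0.947800+0.945300))/(1+656/37923) = 584/625 ≈ 0.934400
step 5 [2.5y] swap r/2=45/2774: DF=(1 − 45/2774·(0.964800+0.947800+0.945300+0.934400))/(1+45/2774) = 1847/2000 ≈ 0.923500

1 1/2 603/625
2 1 4739/5000
3 3/2 9453/10000
4 2 584/625
5 5/2 1847/2000
f(0.5y,1y) = ((603/625)/(4739/5000) − 1)/(1/2) = 170/4739 ≈ 3.5873%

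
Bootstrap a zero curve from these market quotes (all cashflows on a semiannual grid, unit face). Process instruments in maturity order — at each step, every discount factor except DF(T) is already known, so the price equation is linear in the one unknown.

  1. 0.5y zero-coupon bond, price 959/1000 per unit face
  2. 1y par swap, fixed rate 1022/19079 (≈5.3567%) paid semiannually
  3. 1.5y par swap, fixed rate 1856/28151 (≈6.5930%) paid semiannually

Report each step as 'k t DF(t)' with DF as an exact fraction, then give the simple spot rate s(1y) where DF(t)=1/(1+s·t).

1 1/2 959/1000
2 1 9489/10000
3 3/2 567/625
s(1y) = (1/(9489/10000) − 1)/(1) = 511/9489 ≈ 5.3852%

step 1 [0.5y] zero: DF = P = 959/1000 ≈ 0.959000
step 2 [1y] swap r/2=511/19079: DF=(1 − 511/19079·(0.959000))/(1+511/19079) = 9489/10000 ≈ 0.948900
step 3 [1.5y] swap r/2=928/28151: DF=(1 − 928/28151·(0.959000+0.948900))/(1+928/28151) = 567/625 ≈ 0.907200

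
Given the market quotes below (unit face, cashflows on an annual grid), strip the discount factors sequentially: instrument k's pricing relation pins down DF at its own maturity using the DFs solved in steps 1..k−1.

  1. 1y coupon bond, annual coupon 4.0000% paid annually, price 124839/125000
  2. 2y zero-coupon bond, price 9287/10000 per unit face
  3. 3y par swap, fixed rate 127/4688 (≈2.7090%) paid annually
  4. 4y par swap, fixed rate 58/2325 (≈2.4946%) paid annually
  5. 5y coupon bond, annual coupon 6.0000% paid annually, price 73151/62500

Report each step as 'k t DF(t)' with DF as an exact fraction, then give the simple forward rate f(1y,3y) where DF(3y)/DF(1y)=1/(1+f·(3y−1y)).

1 1 9603/10000
2 2 9287/10000
3 3 4619/5000
4 4 567/625
5 5 1117/1250
f(1y,3y) = ((9603/10000)/(4619/5000) − 1)/(2) = 365/18476 ≈ 1.9755%

step 1 [1y] bond c/1=1/25: DF=(124839/125000 − 1/25·(0))/(1+1/25) = 9603/10000 ≈ 0.960300
step 2 [2y] zero: DF = P = 9287/10000 ≈ 0.928700
step 3 [3y] swap r/1=127/4688: DF=(1 − 127/4688·(0.960300+0.928700))/(1+127/4688) = 4619/5000 ≈ 0.923800
step 4 [4y] swap r/1=58/2325: DF=(1 − 58/2325·(0.960300+0.928700+0.923800))/(1+58/2325) = 567/625 ≈ 0.907200
step 5 [5y] bond c/1=3/50: DF=(73151/62500 − 3/50·(0.960300+0.928700+0.923800+0.907200))/(1+3/50) = 1117/1250 ≈ 0.893600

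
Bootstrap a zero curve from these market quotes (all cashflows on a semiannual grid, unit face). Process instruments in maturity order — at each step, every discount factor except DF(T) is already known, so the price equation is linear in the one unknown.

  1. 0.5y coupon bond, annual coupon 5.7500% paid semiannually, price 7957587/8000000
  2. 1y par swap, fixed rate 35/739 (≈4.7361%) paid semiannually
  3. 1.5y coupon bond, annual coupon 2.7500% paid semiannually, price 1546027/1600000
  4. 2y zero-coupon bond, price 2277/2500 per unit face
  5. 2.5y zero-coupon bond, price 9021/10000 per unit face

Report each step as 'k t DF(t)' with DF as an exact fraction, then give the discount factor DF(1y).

1 1/2 9669/10000
2 1 1909/2000
3 3/2 9271/10000
4 2 2277/2500
5 5/2 9021/10000
DF(1y) = 1909/2000 ≈ 0.954500

step 1 [0.5y] bond c/2=23/800: DF=(7957587/8000000 − 23/800·(0))/(1+23/800) = 9669/10000 ≈ 0.966900
step 2 [1y] swap r/2=35/1478: DF=(1 − 35/1478·(0.966900))/(1+35/1478) = 1909/2000 ≈ 0.954500
step 3 [1.5y] bond c/2=11/800: DF=(1546027/1600000 − 11/800·(0.966900+0.954500))/(1+11/800) = 9271/10000 ≈ 0.927100
step 4 [2y] zero: DF = P = 2277/2500 ≈ 0.910800
step 5 [2.5y] zero: DF = P = 9021/10000 ≈ 0.902100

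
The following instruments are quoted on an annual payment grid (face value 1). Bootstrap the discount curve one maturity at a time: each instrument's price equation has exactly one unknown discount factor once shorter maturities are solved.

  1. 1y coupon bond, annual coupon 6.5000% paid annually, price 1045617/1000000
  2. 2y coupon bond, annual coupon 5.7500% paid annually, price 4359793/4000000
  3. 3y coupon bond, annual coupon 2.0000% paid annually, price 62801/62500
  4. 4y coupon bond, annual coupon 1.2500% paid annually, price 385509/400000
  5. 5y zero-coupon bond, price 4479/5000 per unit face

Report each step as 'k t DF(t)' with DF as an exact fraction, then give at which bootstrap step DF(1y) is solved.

1 1 4909/5000
2 2 9773/10000
3 3 9467/10000
4 4 229/250
5 5 4479/5000
DF(1y) is solved at step 1

step 1 [1y] bond c/1=13/200: DF=(1045617/1000000 − 13/200·(0))/(1+13/200) = 4909/5000 ≈ 0.981800
step 2 [2y] bond c/1=23/400: DF=(4359793/4000000 − 23/400·(0.981800))/(1+23/400) = 9773/10000 ≈ 0.977300
step 3 [3y] bond c/1=1/50: DF=(62801/62500 − 1/50·(0.981800+0.977300))/(1+1/50) = 9467/10000 ≈ 0.946700
step 4 [4y] bond c/1=1/80: DF=(385509/400000 − 1/80·(0.981800+0.977300+0.946700))/(1+1/80) = 229/250 ≈ 0.916000
step 5 [5y] zero: DF = P = 4479/5000 ≈ 0.895800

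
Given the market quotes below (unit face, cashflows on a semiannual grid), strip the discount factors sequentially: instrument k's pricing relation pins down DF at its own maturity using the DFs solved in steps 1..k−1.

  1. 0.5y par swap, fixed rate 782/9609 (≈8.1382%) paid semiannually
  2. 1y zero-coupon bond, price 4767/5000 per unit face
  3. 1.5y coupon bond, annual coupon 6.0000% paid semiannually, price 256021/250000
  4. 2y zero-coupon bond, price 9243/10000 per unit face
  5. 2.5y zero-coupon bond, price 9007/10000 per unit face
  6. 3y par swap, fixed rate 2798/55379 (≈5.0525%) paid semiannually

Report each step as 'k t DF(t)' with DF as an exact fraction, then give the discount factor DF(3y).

step 1 [0.5y] swap r/2=391/9609: DF=(1 − 391/9609·(0))/(1+391/9609) = 9609/10000 ≈ 0.960900
step 2 [1y] zero: DF = P = 4767/5000 ≈ 0.953400
step 3 [1.5y] bond c/2=3/100: DF=(256021/250000 − 3/100·(0.960900+0.953400))/(1+3/100) = 1877/2000 ≈ 0.938500
step 4 [2y] zero: DF = P = 9243/10000 ≈ 0.924300
step 5 [2.5y] zero: DF = P = 9007/10000 ≈ 0.900700
step 6 [3y] swap r/2=1399/55379: DF=(1 − 1399/55379·(0.960900+0.953400+0.938500+0.924300+0.900700))/(1+1399/55379) = 8601/10000 ≈ 0.860100

1 1/2 9609/10000
2 1 4767/5000
3 3/2 1877/2000
4 2 9243/10000
5 5/2 9007/10000
6 3 8601/10000
DF(3y) = 8601/10000 ≈ 0.860100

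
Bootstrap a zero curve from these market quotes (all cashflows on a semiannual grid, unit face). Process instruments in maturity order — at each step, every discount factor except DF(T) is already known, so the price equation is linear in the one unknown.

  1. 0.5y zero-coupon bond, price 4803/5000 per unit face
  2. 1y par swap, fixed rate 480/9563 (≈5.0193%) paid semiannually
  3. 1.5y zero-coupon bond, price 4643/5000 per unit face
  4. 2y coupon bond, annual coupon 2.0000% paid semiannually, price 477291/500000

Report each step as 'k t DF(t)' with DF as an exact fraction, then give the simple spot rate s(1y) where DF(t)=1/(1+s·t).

1 1/2 4803/5000
2 1 119/125
3 3/2 4643/5000
4 2 917/1000
s(1y) = (1/(119/125) − 1)/(1) = 6/119 ≈ 5.0420%

step 1 [0.5y] zero: DF = P = 4803/5000 ≈ 0.960600
step 2 [1y] swap r/2=240/9563: DF=(1 − 240/9563·(0.960600))/(1+240/9563) = 119/125 ≈ 0.952000
step 3 [1.5y] zero: DF = P = 4643/5000 ≈ 0.928600
step 4 [2y] bond c/2=1/100: DF=(477291/500000 − 1/100·(0.960600+0.952000+0.928600))/(1+1/100) = 917/1000 ≈ 0.917000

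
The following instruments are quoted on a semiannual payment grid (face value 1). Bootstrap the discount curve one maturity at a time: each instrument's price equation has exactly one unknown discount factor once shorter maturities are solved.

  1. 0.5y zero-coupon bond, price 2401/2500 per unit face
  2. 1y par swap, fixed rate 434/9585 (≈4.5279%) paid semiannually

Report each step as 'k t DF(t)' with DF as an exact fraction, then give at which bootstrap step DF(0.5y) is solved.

step 1 [0.5y] zero: DF = P = 2401/2500 ≈ 0.960400
step 2 [1y] swap r/2=217/9585: DF=(1 − 217/9585·(0.960400))/(1+217/9585) = 4783/5000 ≈ 0.956600

1 1/2 2401/2500
2 1 4783/5000
DF(0.5y) is solved at step 1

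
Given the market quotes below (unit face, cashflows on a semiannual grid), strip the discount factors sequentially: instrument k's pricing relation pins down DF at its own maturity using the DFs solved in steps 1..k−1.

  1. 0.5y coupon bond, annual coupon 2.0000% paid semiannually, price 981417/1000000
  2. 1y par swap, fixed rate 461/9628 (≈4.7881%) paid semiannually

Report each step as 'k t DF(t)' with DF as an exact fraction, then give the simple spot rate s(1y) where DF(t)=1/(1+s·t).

1 1/2 9717/10000
2 1 9539/10000
s(1y) = (1/(9539/10000) − 1)/(1) = 461/9539 ≈ 4.8328%

step 1 [0.5y] bond c/2=1/100: DF=(981417/1000000 − 1/100·(0))/(1+1/100) = 9717/10000 ≈ 0.971700
step 2 [1y] swap r/2=461/19256: DF=(1 − 461/19256·(0.971700))/(1+461/19256) = 9539/10000 ≈ 0.953900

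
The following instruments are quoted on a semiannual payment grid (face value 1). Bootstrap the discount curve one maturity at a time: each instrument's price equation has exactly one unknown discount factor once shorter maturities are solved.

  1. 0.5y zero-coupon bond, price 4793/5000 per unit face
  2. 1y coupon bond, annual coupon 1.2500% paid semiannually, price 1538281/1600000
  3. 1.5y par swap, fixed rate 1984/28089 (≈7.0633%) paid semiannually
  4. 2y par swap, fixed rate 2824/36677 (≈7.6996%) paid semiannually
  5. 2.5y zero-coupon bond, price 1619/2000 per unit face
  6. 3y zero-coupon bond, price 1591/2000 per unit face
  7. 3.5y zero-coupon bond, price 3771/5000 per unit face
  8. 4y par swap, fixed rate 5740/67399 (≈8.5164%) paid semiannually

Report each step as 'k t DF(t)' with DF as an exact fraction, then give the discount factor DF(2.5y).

step 1 [0.5y] zero: DF = P = 4793/5000 ≈ 0.958600
step 2 [1y] bond c/2=1/160: DF=(1538281/1600000 − 1/160·(0.958600))/(1+1/160) = 1899/2000 ≈ 0.949500
step 3 [1.5y] swap r/2=992/28089: DF=(1 − 992/28089·(0.958600+0.949500))/(1+992/28089) = 563/625 ≈ 0.900800
step 4 [2y] swap r/2=1412/36677: DF=(1 − 1412/36677·(0.958600+0.949500+0.900800))/(1+1412/36677) = 2147/2500 ≈ 0.858800
step 5 [2.5y] zero: DF = P = 1619/2000 ≈ 0.809500
step 6 [3y] zero: DF = P = 1591/2000 ≈ 0.795500
step 7 [3.5y] zero: DF = P = 3771/5000 ≈ 0.754200
step 8 [4y] swap r/2=2870/67399: DF=(1 − 2870/67399·(0.958600+0.949500+0.900800+0.858800+0.809500+0.795500+0.754200))/(1+2870/67399) = 713/1000 ≈ 0.713000

1 1/2 4793/5000
2 1 1899/2000
3 3/2 563/625
4 2 2147/2500
5 5/2 1619/2000
6 3 1591/2000
7 7/2 3771/5000
8 4 713/1000
DF(2.5y) = 1619/2000 ≈ 0.809500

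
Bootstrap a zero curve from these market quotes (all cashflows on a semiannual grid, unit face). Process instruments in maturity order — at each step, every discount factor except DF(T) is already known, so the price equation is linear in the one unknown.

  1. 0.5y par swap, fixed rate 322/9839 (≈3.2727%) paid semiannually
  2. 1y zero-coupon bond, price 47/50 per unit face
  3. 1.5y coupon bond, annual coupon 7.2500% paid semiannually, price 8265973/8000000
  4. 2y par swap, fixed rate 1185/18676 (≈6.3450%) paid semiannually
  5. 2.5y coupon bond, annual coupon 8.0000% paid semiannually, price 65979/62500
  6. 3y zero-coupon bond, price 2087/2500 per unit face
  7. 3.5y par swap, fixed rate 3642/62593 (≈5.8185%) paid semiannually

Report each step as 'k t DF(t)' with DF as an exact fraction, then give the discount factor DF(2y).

1 1/2 9839/10000
2 1 47/50
3 3/2 4649/5000
4 2 1763/2000
5 5/2 4357/5000
6 3 2087/2500
7 7/2 8179/10000
DF(2y) = 1763/2000 ≈ 0.881500

step 1 [0.5y] swap r/2=161/9839: DF=(1 − 161/9839·(0))/(1+161/9839) = 9839/10000 ≈ 0.983900
step 2 [1y] zero: DF = P = 47/50 ≈ 0.940000
step 3 [1.5y] bond c/2=29/800: DF=(8265973/8000000 − 29/800·(0.983900+0.940000))/(1+29/800) = 4649/5000 ≈ 0.929800
step 4 [2y] swap r/2=1185/37352: DF=(1 − 1185/37352·(0.983900+0.940000+0.929800))/(1+1185/37352) = 1763/2000 ≈ 0.881500
step 5 [2.5y] bond c/2=1/25: DF=(65979/62500 − 1/25·(0.983900+0.940000+0.929800+0.881500))/(1+1/25) = 4357/5000 ≈ 0.871400
step 6 [3y] zero: DF = P = 2087/2500 ≈ 0.834800
step 7 [3.5y] swap r/2=1821/62593: DF=(1 − 1821/62593·(0.983900+0.940000+0.929800+0.881500+0.871400+0.834800))/(1+1821/62593) = 8179/10000 ≈ 0.817900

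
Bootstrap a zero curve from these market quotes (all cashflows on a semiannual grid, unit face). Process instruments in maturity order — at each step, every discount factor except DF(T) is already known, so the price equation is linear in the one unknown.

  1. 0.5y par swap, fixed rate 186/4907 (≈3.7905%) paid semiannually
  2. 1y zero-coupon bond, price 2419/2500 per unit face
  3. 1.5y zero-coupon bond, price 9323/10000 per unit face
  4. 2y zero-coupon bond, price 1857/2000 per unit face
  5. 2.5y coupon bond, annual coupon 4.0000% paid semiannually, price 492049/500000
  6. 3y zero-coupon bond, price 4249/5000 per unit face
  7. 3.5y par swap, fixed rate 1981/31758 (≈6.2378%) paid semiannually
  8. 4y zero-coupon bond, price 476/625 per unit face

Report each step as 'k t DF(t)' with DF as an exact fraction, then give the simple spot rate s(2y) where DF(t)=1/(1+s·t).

1 1/2 4907/5000
2 1 2419/2500
3 3/2 9323/10000
4 2 1857/2000
5 5/2 8901/10000
6 3 4249/5000
7 7/2 8019/10000
8 4 476/625
s(2y) = (1/(1857/2000) − 1)/(2) = 143/3714 ≈ 3.8503%

step 1 [0.5y] swap r/2=93/4907: DF=(1 − 93/4907·(0))/(1+93/4907) = 4907/5000 ≈ 0.981400
step 2 [1y] zero: DF = P = 2419/2500 ≈ 0.967600
step 3 [1.5y] zero: DF = P = 9323/10000 ≈ 0.932300
step 4 [2y] zero: DF = P = 1857/2000 ≈ 0.928500
step 5 [2.5y] bond c/2=1/50: DF=(492049/500000 − 1/50·(0.981400+0.967600+0.932300+0.928500))/(1+1/50) = 8901/10000 ≈ 0.890100
step 6 [3y] zero: DF = P = 4249/5000 ≈ 0.849800
step 7 [3.5y] swap r/2=1981/63516: DF=(1 − 1981/63516·(0.981400+0.967600+0.932300+0.928500+0.890100+0.849800))/(1+1981/63516) = 8019/10000 ≈ 0.801900
step 8 [4y] zero: DF = P = 476/625 ≈ 0.761600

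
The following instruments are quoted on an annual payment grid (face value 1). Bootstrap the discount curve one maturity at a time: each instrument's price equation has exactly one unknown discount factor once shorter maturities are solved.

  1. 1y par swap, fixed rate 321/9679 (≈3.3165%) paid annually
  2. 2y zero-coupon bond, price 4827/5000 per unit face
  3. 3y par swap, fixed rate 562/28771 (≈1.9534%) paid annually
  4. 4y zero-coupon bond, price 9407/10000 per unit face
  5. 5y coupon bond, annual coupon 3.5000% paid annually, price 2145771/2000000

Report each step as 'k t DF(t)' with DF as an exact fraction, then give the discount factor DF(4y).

1 1 9679/10000
2 2 4827/5000
3 3 4719/5000
4 4 9407/10000
5 5 363/400
DF(4y) = 9407/10000 ≈ 0.940700

step 1 [1y] swap r/1=321/9679: DF=(1 − 321/9679·(0))/(1+321/9679) = 9679/10000 ≈ 0.967900
step 2 [2y] zero: DF = P = 4827/5000 ≈ 0.965400
step 3 [3y] swap r/1=562/28771: DF=(1 − 562/28771·(0.967900+0.965400))/(1+562/28771) = 4719/5000 ≈ 0.943800
step 4 [4y] zero: DF = P = 9407/10000 ≈ 0.940700
step 5 [5y] bond c/1=7/200: DF=(2145771/2000000 − 7/200·(0.967900+0.965400+0.943800+0.940700))/(1+7/200) = 363/400 ≈ 0.907500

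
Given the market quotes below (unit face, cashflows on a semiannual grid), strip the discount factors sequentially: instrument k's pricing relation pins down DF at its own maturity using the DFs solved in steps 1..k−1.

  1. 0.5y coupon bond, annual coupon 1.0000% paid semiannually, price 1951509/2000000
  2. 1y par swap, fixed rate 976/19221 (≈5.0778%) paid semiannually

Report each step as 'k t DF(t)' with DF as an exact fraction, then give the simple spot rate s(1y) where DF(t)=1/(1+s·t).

step 1 [0.5y] bond c/2=1/200: DF=(1951509/2000000 − 1/200·(0))/(1+1/200) = 9709/10000 ≈ 0.970900
step 2 [1y] swap r/2=488/19221: DF=(1 − 488/19221·(0.970900))/(1+488/19221) = 1189/1250 ≈ 0.951200

1 1/2 9709/10000
2 1 1189/1250
s(1y) = (1/(1189/1250) − 1)/(1) = 61/1189 ≈ 5.1304%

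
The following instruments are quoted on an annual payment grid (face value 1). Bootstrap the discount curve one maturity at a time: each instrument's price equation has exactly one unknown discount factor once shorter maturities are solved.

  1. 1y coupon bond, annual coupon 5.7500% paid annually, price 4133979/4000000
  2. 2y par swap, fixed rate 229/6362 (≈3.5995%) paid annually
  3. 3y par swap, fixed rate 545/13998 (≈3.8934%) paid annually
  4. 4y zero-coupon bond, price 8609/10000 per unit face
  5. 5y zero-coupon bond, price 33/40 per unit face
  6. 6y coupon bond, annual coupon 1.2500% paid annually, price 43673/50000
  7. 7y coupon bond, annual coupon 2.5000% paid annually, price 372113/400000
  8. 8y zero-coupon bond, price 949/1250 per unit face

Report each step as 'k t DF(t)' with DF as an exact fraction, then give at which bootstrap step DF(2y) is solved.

step 1 [1y] bond c/1=23/400: DF=(4133979/4000000 − 23/400·(0))/(1+23/400) = 9773/10000 ≈ 0.977300
step 2 [2y] swap r/1=229/6362: DF=(1 − 229/6362·(0.977300))/(1+229/6362) = 9313/10000 ≈ 0.931300
step 3 [3y] swap r/1=545/13998: DF=(1 − 545/13998·(0.977300+0.931300))/(1+545/13998) = 891/1000 ≈ 0.891000
step 4 [4y] zero: DF = P = 8609/10000 ≈ 0.860900
step 5 [5y] zero: DF = P = 33/40 ≈ 0.825000
step 6 [6y] bond c/1=1/80: DF=(43673/50000 − 1/80·(0.977300+0.931300+0.891000+0.860900+0.825000))/(1+1/80) = 8073/10000 ≈ 0.807300
step 7 [7y] bond c/1=1/40: DF=(372113/400000 − 1/40·(0.977300+0.931300+0.891000+0.860900+0.825000+0.807300))/(1+1/40) = 1557/2000 ≈ 0.778500
step 8 [8y] zero: DF = P = 949/1250 ≈ 0.759200

1 1 9773/10000
2 2 9313/10000
3 3 891/1000
4 4 8609/10000
5 5 33/40
6 6 8073/10000
7 7 1557/2000
8 8 949/1250
DF(2y) is solved at step 2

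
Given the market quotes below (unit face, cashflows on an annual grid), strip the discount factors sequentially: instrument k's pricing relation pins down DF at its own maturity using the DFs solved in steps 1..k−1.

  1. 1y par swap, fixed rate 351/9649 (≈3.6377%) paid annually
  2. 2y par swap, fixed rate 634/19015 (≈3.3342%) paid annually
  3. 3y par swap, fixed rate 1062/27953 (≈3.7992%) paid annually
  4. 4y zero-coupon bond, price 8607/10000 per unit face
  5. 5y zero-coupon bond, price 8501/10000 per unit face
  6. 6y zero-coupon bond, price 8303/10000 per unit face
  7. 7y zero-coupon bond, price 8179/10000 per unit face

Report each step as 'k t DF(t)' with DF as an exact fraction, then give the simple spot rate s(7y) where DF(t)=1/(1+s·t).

1 1 9649/10000
2 2 4683/5000
3 3 4469/5000
4 4 8607/10000
5 5 8501/10000
6 6 8303/10000
7 7 8179/10000
s(7y) = (1/(8179/10000) − 1)/(7) = 1821/57253 ≈ 3.1806%

step 1 [1y] swap r/1=351/9649: DF=(1 − 351/9649·(0))/(1+351/9649) = 9649/10000 ≈ 0.964900
step 2 [2y] swap r/1=634/19015: DF=(1 − 634/19015·(0.964900))/(1+634/19015) = 4683/5000 ≈ 0.936600
step 3 [3y] swap r/1=1062/27953: DF=(1 − 1062/27953·(0.964900+0.936600))/(1+1062/27953) = 4469/5000 ≈ 0.893800
step 4 [4y] zero: DF = P = 8607/10000 ≈ 0.860700
step 5 [5y] zero: DF = P = 8501/10000 ≈ 0.850100
step 6 [6y] zero: DF = P = 8303/10000 ≈ 0.830300
step 7 [7y] zero: DF = P = 8179/10000 ≈ 0.817900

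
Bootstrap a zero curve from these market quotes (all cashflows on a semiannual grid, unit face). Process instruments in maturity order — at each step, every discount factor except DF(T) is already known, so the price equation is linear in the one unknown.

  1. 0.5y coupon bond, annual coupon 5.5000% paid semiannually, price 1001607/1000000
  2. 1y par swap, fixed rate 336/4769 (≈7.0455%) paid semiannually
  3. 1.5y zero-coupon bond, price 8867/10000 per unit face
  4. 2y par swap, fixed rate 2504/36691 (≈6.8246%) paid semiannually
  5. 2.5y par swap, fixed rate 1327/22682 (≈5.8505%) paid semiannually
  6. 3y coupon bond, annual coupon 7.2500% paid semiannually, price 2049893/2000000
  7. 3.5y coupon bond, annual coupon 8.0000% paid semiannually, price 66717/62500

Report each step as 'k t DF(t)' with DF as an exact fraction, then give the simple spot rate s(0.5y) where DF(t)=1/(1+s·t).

1 1/2 2437/2500
2 1 583/625
3 3/2 8867/10000
4 2 2187/2500
5 5/2 8673/10000
6 3 519/625
7 7/2 41/50
s(0.5y) = (1/(2437/2500) − 1)/(1/2) = 126/2437 ≈ 5.1703%

step 1 [0.5y] bond c/2=11/400: DF=(1001607/1000000 − 11/400·(0))/(1+11/400) = 2437/2500 ≈ 0.974800
step 2 [1y] swap r/2=168/4769: DF=(1 − 168/4769·(0.974800))/(1+168/4769) = 583/625 ≈ 0.932800
step 3 [1.5y] zero: DF = P = 8867/10000 ≈ 0.886700
step 4 [2y] swap r/2=1252/36691: DF=(1 − 1252/36691·(0.974800+0.932800+0.886700))/(1+1252/36691) = 2187/2500 ≈ 0.874800
step 5 [2.5y] swap r/2=1327/45364: DF=(1 − 1327/45364·(0.974800+0.932800+0.886700+0.874800))/(1+1327/45364) = 8673/10000 ≈ 0.867300
step 6 [3y] bond c/2=29/800: DF=(2049893/2000000 − 29/800·(0.974800+0.932800+0.886700+0.874800+0.867300))/(1+29/800) = 519/625 ≈ 0.830400
step 7 [3.5y] bond c/2=1/25: DF=(66717/62500 − 1/25·(0.974800+0.932800+0.886700+0.874800+0.867300+0.830400))/(1+1/25) = 41/50 ≈ 0.820000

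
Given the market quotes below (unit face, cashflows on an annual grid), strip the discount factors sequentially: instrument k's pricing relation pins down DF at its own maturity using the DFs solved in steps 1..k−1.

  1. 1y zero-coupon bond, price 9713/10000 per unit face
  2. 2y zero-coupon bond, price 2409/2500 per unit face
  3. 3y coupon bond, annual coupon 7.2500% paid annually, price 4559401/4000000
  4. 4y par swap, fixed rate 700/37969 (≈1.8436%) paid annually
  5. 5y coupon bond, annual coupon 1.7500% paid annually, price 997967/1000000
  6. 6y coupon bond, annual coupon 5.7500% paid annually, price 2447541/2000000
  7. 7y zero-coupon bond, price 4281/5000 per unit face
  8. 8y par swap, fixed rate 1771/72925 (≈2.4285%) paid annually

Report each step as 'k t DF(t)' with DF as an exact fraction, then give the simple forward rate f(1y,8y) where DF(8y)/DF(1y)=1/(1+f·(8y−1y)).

1 1 9713/10000
2 2 2409/2500
3 3 233/250
4 4 93/100
5 5 1831/2000
6 6 901/1000
7 7 4281/5000
8 8 8229/10000
f(1y,8y) = ((9713/10000)/(8229/10000) − 1)/(7) = 212/8229 ≈ 2.5763%

step 1 [1y] zero: DF = P = 9713/10000 ≈ 0.971300
step 2 [2y] zero: DF = P = 2409/2500 ≈ 0.963600
step 3 [3y] bond c/1=29/400: DF=(4559401/4000000 − 29/400·(0.971300+0.963600))/(1+29/400) = 233/250 ≈ 0.932000
step 4 [4y] swap r/1=700/37969: DF=(1 − 700/37969·(0.971300+0.963600+0.932000))/(1+700/37969) = 93/100 ≈ 0.930000
step 5 [5y] bond c/1=7/400: DF=(997967/1000000 − 7/400·(0.971300+0.963600+0.932000+0.930000))/(1+7/400) = 1831/2000 ≈ 0.915500
step 6 [6y] bond c/1=23/400: DF=(2447541/2000000 − 23/400·(0.971300+0.963600+0.932000+0.930000+0.915500))/(1+23/400) = 901/1000 ≈ 0.901000
step 7 [7y] zero: DF = P = 4281/5000 ≈ 0.856200
step 8 [8y] swap r/1=1771/72925: DF=(1 − 1771/72925·(0.971300+0.963600+0.932000+0.930000+0.915500+0.901000+0.856200))/(1+1771/72925) = 8229/10000 ≈ 0.822900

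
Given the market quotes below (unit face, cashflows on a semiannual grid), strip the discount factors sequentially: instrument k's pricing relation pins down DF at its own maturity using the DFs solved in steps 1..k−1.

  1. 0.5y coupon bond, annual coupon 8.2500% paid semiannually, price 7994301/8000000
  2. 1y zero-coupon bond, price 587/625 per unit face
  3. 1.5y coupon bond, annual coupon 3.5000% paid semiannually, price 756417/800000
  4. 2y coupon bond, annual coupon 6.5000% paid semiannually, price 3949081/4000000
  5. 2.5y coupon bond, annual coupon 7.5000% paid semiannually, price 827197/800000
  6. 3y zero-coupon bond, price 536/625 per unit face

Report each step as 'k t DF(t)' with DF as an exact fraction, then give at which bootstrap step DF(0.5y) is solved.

step 1 [0.5y] bond c/2=33/800: DF=(7994301/8000000 − 33/800·(0))/(1+33/800) = 9597/10000 ≈ 0.959700
step 2 [1y] zero: DF = P = 587/625 ≈ 0.939200
step 3 [1.5y] bond c/2=7/400: DF=(756417/800000 − 7/400·(0.959700+0.939200))/(1+7/400) = 4483/5000 ≈ 0.896600
step 4 [2y] bond c/2=13/400: DF=(3949081/4000000 − 13/400·(0.959700+0.939200+0.896600))/(1+13/400) = 4341/5000 ≈ 0.868200
step 5 [2.5y] bond c/2=3/80: DF=(827197/800000 − 3/80·(0.959700+0.939200+0.896600+0.868200))/(1+3/80) = 4321/5000 ≈ 0.864200
step 6 [3y] zero: DF = P = 536/625 ≈ 0.857600

1 1/2 9597/10000
2 1 587/625
3 3/2 4483/5000
4 2 4341/5000
5 5/2 4321/5000
6 3 536/625
DF(0.5y) is solved at step 1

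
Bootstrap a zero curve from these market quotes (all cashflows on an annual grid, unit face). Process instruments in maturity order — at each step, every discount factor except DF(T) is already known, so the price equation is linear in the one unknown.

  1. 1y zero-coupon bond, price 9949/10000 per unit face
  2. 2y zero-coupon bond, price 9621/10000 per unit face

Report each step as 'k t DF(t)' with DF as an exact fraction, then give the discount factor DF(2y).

step 1 [1y] zero: DF = P = 9949/10000 ≈ 0.994900
step 2 [2y] zero: DF = P = 9621/10000 ≈ 0.962100

1 1 9949/10000
2 2 9621/10000
DF(2y) = 9621/10000 ≈ 0.962100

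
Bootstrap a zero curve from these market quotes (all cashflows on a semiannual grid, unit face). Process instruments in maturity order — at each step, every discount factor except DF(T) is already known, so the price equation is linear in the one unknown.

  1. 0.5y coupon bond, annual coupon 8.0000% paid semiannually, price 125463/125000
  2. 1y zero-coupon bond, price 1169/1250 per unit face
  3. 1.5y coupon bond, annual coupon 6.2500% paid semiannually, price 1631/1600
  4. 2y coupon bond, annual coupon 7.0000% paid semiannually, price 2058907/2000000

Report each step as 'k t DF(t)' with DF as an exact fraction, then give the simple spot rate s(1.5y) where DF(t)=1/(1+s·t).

1 1/2 9651/10000
2 1 1169/1250
3 3/2 9309/10000
4 2 8989/10000
s(1.5y) = (1/(9309/10000) − 1)/(3/2) = 1382/27927 ≈ 4.9486%

step 1 [0.5y] bond c/2=1/25: DF=(125463/125000 − 1/25·(0))/(1+1/25) = 9651/10000 ≈ 0.965100
step 2 [1y] zero: DF = P = 1169/1250 ≈ 0.935200
step 3 [1.5y] bond c/2=1/32: DF=(1631/1600 − 1/32·(0.965100+0.935200))/(1+1/32) = 9309/10000 ≈ 0.930900
step 4 [2y] bond c/2=7/200: DF=(2058907/2000000 − 7/200·(0.965100+0.935200+0.930900))/(1+7/200) = 8989/10000 ≈ 0.898900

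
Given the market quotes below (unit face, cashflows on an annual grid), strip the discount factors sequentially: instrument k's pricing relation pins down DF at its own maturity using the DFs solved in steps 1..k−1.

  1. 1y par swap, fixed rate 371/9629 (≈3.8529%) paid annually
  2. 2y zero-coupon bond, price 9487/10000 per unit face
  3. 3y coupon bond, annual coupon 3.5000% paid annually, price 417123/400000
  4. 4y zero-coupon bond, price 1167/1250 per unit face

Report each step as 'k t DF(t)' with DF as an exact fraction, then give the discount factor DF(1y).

step 1 [1y] swap r/1=371/9629: DF=(1 − 371/9629·(0))/(1+371/9629) = 9629/10000 ≈ 0.962900
step 2 [2y] zero: DF = P = 9487/10000 ≈ 0.948700
step 3 [3y] bond c/1=7/200: DF=(417123/400000 − 7/200·(0.962900+0.948700))/(1+7/200) = 9429/10000 ≈ 0.942900
step 4 [4y] zero: DF = P = 1167/1250 ≈ 0.933600

1 1 9629/10000
2 2 9487/10000
3 3 9429/10000
4 4 1167/1250
DF(1y) = 9629/10000 ≈ 0.962900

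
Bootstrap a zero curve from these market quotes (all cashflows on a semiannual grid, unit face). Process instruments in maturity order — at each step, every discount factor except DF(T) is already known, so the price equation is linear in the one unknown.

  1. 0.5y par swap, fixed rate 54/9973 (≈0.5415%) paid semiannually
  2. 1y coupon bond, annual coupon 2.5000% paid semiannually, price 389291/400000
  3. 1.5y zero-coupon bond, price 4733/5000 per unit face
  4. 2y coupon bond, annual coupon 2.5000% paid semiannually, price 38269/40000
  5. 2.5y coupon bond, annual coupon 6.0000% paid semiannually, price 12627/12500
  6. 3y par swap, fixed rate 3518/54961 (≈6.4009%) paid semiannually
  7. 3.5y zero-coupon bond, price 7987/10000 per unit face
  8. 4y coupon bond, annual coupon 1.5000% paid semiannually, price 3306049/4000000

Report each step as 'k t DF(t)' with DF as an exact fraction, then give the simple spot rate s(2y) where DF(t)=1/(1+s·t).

step 1 [0.5y] swap r/2=27/9973: DF=(1 − 27/9973·(0))/(1+27/9973) = 9973/10000 ≈ 0.997300
step 2 [1y] bond c/2=1/80: DF=(389291/400000 − 1/80·(0.997300))/(1+1/80) = 9489/10000 ≈ 0.948900
step 3 [1.5y] zero: DF = P = 4733/5000 ≈ 0.946600
step 4 [2y] bond c/2=1/80: DF=(38269/40000 − 1/80·(0.997300+0.948900+0.946600))/(1+1/80) = 2273/2500 ≈ 0.909200
step 5 [2.5y] bond c/2=3/100: DF=(12627/12500 − 3/100·(0.997300+0.948900+0.946600+0.909200))/(1+3/100) = 87/100 ≈ 0.870000
step 6 [3y] swap r/2=1759/54961: DF=(1 − 1759/54961·(0.997300+0.948900+0.946600+0.909200+0.870000))/(1+1759/54961) = 8241/10000 ≈ 0.824100
step 7 [3.5y] zero: DF = P = 7987/10000 ≈ 0.798700
step 8 [4y] bond c/2=3/400: DF=(3306049/4000000 − 3/400·(0.997300+0.948900+0.946600+0.909200+0.870000+0.824100+0.798700))/(1+3/400) = 1547/2000 ≈ 0.773500

1 1/2 9973/10000
2 1 9489/10000
3 3/2 4733/5000
4 2 2273/2500
5 5/2 87/100
6 3 8241/10000
7 7/2 7987/10000
8 4 1547/2000
s(2y) = (1/(2273/2500) − 1)/(2) = 227/4546 ≈ 4.9934%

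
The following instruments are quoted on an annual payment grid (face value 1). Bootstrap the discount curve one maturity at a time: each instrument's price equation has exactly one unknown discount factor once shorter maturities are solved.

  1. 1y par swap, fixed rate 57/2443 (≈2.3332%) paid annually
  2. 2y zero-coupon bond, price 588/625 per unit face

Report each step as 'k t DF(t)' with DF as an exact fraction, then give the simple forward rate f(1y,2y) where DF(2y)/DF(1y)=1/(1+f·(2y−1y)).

step 1 [1y] swap r/1=57/2443: DF=(1 − 57/2443·(0))/(1+57/2443) = 2443/2500 ≈ 0.977200
step 2 [2y] zero: DF = P = 588/625 ≈ 0.940800

1 1 2443/2500
2 2 588/625
f(1y,2y) = ((2443/2500)/(588/625) − 1)/(1) = 13/336 ≈ 3.8690%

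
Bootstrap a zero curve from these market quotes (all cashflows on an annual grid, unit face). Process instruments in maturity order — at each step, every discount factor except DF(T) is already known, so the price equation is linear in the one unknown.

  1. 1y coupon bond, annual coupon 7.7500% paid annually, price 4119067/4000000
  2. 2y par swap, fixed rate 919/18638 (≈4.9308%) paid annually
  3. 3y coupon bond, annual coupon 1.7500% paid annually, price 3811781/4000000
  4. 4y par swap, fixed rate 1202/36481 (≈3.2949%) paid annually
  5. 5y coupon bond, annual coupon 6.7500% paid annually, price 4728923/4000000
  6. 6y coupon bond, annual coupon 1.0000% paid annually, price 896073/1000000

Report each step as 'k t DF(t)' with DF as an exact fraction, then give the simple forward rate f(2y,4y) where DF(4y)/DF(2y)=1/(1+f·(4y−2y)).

1 1 9557/10000
2 2 9081/10000
3 3 1809/2000
4 4 4399/5000
5 5 548/625
6 6 1053/1250
f(2y,4y) = ((9081/10000)/(4399/5000) − 1)/(2) = 283/17596 ≈ 1.6083%

step 1 [1y] bond c/1=31/400: DF=(4119067/4000000 − 31/400·(0))/(1+31/400) = 9557/10000 ≈ 0.955700
step 2 [2y] swap r/1=919/18638: DF=(1 − 919/18638·(0.955700))/(1+919/18638) = 9081/10000 ≈ 0.908100
step 3 [3y] bond c/1=7/400: DF=(3811781/4000000 − 7/400·(0.955700+0.908100))/(1+7/400) = 1809/2000 ≈ 0.904500
step 4 [4y] swap r/1=1202/36481: DF=(1 − 1202/36481·(0.955700+0.908100+0.904500))/(1+1202/36481) = 4399/5000 ≈ 0.879800
step 5 [5y] bond c/1=27/400: DF=(4728923/4000000 − 27/400·(0.955700+0.908100+0.904500+0.879800))/(1+27/400) = 548/625 ≈ 0.876800
step 6 [6y] bond c/1=1/100: DF=(896073/1000000 − 1/100·(0.955700+0.908100+0.904500+0.879800+0.876800))/(1+1/100) = 1053/1250 ≈ 0.842400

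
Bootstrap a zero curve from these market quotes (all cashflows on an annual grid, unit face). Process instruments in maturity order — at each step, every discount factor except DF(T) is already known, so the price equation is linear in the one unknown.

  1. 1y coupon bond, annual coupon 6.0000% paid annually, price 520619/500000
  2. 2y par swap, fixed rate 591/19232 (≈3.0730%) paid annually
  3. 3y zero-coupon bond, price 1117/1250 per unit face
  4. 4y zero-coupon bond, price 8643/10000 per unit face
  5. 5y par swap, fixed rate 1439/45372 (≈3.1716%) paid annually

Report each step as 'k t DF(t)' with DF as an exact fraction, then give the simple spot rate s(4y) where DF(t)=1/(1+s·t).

step 1 [1y] bond c/1=3/50: DF=(520619/500000 − 3/50·(0))/(1+3/50) = 9823/10000 ≈ 0.982300
step 2 [2y] swap r/1=591/19232: DF=(1 − 591/19232·(0.982300))/(1+591/19232) = 9409/10000 ≈ 0.940900
step 3 [3y] zero: DF = P = 1117/1250 ≈ 0.893600
step 4 [4y] zero: DF = P = 8643/10000 ≈ 0.864300
step 5 [5y] swap r/1=1439/45372: DF=(1 − 1439/45372·(0.982300+0.940900+0.893600+0.864300))/(1+1439/45372) = 8561/10000 ≈ 0.856100

1 1 9823/10000
2 2 9409/10000
3 3 1117/1250
4 4 8643/10000
5 5 8561/10000
s(4y) = (1/(8643/10000) − 1)/(4) = 1357/34572 ≈ 3.9251%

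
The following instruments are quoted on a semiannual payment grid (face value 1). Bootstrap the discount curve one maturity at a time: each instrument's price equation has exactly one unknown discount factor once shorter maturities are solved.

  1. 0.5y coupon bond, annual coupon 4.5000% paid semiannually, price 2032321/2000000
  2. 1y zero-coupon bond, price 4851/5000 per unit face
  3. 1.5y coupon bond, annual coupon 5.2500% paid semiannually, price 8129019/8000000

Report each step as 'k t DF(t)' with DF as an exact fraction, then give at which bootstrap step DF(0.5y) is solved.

step 1 [0.5y] bond c/2=9/400: DF=(2032321/2000000 − 9/400·(0))/(1+9/400) = 4969/5000 ≈ 0.993800
step 2 [1y] zero: DF = P = 4851/5000 ≈ 0.970200
step 3 [1.5y] bond c/2=21/800: DF=(8129019/8000000 − 21/800·(0.993800+0.970200))/(1+21/800) = 9399/10000 ≈ 0.939900

1 1/2 4969/5000
2 1 4851/5000
3 3/2 9399/10000
DF(0.5y) is solved at step 1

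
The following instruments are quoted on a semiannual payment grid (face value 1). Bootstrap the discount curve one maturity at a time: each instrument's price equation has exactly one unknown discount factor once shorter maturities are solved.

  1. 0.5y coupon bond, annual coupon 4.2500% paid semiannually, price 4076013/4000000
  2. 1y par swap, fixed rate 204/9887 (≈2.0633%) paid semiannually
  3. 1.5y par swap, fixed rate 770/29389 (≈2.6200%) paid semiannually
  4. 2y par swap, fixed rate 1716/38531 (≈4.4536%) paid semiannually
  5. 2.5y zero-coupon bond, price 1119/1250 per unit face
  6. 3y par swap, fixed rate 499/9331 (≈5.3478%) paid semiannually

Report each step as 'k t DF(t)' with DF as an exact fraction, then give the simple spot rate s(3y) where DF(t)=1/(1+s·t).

step 1 [0.5y] bond c/2=17/800: DF=(4076013/4000000 − 17/800·(0))/(1+17/800) = 4989/5000 ≈ 0.997800
step 2 [1y] swap r/2=102/9887: DF=(1 − 102/9887·(0.997800))/(1+102/9887) = 2449/2500 ≈ 0.979600
step 3 [1.5y] swap r/2=385/29389: DF=(1 − 385/29389·(0.997800+0.979600))/(1+385/29389) = 1923/2000 ≈ 0.961500
step 4 [2y] swap r/2=858/38531: DF=(1 − 858/38531·(0.997800+0.979600+0.961500))/(1+858/38531) = 4571/5000 ≈ 0.914200
step 5 [2.5y] zero: DF = P = 1119/1250 ≈ 0.895200
step 6 [3y] swap r/2=499/18662: DF=(1 − 499/18662·(0.997800+0.979600+0.961500+0.914200+0.895200))/(1+499/18662) = 8503/10000 ≈ 0.850300

1 1/2 4989/5000
2 1 2449/2500
3 3/2 1923/2000
4 2 4571/5000
5 5/2 1119/1250
6 3 8503/10000
s(3y) = (1/(8503/10000) − 1)/(3) = 499/8503 ≈ 5.8685%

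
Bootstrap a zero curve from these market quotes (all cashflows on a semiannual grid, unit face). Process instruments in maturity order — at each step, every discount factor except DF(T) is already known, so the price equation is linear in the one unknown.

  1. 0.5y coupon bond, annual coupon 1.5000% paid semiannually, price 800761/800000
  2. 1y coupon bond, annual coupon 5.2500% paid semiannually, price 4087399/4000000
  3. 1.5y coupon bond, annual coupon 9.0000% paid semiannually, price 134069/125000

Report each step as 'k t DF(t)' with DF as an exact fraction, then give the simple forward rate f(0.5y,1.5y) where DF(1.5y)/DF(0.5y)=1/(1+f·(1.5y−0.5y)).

1 1/2 1987/2000
2 1 9703/10000
3 3/2 4709/5000
f(0.5y,1.5y) = ((1987/2000)/(4709/5000) − 1)/(1) = 517/9418 ≈ 5.4895%

step 1 [0.5y] bond c/2=3/400: DF=(800761/800000 − 3/400·(0))/(1+3/400) = 1987/2000 ≈ 0.993500
step 2 [1y] bond c/2=21/800: DF=(4087399/4000000 − 21/800·(0.993500))/(1+21/800) = 9703/10000 ≈ 0.970300
step 3 [1.5y] bond c/2=9/200: DF=(134069/125000 − 9/200·(0.993500+0.970300))/(1+9/200) = 4709/5000 ≈ 0.941800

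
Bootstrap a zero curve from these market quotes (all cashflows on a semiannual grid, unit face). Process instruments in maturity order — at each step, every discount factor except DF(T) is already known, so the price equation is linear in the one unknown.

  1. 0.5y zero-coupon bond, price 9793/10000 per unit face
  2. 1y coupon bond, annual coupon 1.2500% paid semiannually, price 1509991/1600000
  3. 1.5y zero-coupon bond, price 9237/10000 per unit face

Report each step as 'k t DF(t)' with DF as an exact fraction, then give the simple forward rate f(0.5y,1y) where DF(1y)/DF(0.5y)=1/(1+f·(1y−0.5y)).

1 1/2 9793/10000
2 1 4659/5000
3 3/2 9237/10000
f(0.5y,1y) = ((9793/10000)/(4659/5000) − 1)/(1/2) = 475/4659 ≈ 10.1953%

step 1 [0.5y] zero: DF = P = 9793/10000 ≈ 0.979300
step 2 [1y] bond c/2=1/160: DF=(1509991/1600000 − 1/160·(0.979300))/(1+1/160) = 4659/5000 ≈ 0.931800
step 3 [1.5y] zero: DF = P = 9237/10000 ≈ 0.923700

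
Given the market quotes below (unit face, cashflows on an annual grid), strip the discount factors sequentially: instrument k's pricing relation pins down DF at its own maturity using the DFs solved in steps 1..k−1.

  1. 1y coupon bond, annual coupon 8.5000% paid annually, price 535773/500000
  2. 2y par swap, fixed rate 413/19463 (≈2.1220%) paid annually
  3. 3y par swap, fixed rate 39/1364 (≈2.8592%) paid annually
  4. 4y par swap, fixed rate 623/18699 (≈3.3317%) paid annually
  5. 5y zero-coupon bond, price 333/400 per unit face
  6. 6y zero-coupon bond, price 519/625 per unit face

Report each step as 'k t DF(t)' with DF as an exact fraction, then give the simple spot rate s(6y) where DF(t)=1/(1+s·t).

1 1 2469/2500
2 2 9587/10000
3 3 9181/10000
4 4 4377/5000
5 5 333/400
6 6 519/625
s(6y) = (1/(519/625) − 1)/(6) = 53/1557 ≈ 3.4040%

step 1 [1y] bond c/1=17/200: DF=(535773/500000 − 17/200·(0))/(1+17/200) = 2469/2500 ≈ 0.987600
step 2 [2y] swap r/1=413/19463: DF=(1 − 413/19463·(0.987600))/(1+413/19463) = 9587/10000 ≈ 0.958700
step 3 [3y] swap r/1=39/1364: DF=(1 − 39/1364·(0.987600+0.958700))/(1+39/1364) = 9181/10000 ≈ 0.918100
step 4 [4y] swap r/1=623/18699: DF=(1 − 623/18699·(0.987600+0.958700+0.918100))/(1+623/18699) = 4377/5000 ≈ 0.875400
step 5 [5y] zero: DF = P = 333/400 ≈ 0.832500
step 6 [6y] zero: DF = P = 519/625 ≈ 0.830400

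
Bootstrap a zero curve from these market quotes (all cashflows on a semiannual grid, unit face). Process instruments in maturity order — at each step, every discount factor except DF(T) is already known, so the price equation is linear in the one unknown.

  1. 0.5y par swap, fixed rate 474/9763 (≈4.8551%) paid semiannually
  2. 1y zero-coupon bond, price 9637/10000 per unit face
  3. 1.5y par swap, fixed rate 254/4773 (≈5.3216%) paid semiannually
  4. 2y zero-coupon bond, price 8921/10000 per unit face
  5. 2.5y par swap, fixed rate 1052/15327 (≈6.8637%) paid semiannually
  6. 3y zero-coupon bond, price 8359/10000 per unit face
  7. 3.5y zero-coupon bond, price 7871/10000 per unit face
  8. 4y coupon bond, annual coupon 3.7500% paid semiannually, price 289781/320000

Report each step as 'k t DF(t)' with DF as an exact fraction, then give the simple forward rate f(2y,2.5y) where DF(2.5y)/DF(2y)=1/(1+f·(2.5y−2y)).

step 1 [0.5y] swap r/2=237/9763: DF=(1 − 237/9763·(0))/(1+237/9763) = 9763/10000 ≈ 0.976300
step 2 [1y] zero: DF = P = 9637/10000 ≈ 0.963700
step 3 [1.5y] swap r/2=127/4773: DF=(1 − 127/4773·(0.976300+0.963700))/(1+127/4773) = 4619/5000 ≈ 0.923800
step 4 [2y] zero: DF = P = 8921/10000 ≈ 0.892100
step 5 [2.5y] swap r/2=526/15327: DF=(1 − 526/15327·(0.976300+0.963700+0.923800+0.892100))/(1+526/15327) = 4211/5000 ≈ 0.842200
step 6 [3y] zero: DF = P = 8359/10000 ≈ 0.835900
step 7 [3.5y] zero: DF = P = 7871/10000 ≈ 0.787100
step 8 [4y] bond c/2=3/160: DF=(289781/320000 − 3/160·(0.976300+0.963700+0.923800+0.892100+0.842200+0.835900+0.787100))/(1+3/160) = 484/625 ≈ 0.774400

1 1/2 9763/10000
2 1 9637/10000
3 3/2 4619/5000
4 2 8921/10000
5 5/2 4211/5000
6 3 8359/10000
7 7/2 7871/10000
8 4 484/625
f(2y,2.5y) = ((8921/10000)/(4211/5000) − 1)/(1/2) = 499/4211 ≈ 11.8499%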